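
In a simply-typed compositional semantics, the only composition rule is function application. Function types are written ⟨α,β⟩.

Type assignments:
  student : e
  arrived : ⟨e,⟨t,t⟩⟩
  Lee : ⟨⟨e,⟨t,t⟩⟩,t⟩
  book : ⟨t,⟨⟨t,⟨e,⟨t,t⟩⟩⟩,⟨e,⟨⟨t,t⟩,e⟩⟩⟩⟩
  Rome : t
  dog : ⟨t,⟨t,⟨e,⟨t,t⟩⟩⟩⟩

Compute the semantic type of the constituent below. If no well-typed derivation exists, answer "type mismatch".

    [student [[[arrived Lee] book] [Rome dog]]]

⟨⟨t,t⟩,e⟩

At [arrived Lee], Lee : ⟨⟨e,⟨t,t⟩⟩,t⟩ takes arrived : ⟨e,⟨t,t⟩⟩, giving t.
At [[arrived Lee] book], book : ⟨t,⟨⟨t,⟨e,⟨t,t⟩⟩⟩,⟨e,⟨⟨t,t⟩,e⟩⟩⟩⟩ takes [arrived Lee] : t, giving ⟨⟨t,⟨e,⟨t,t⟩⟩⟩,⟨e,⟨⟨t,t⟩,e⟩⟩⟩.
At [Rome dog], dog : ⟨t,⟨t,⟨e,⟨t,t⟩⟩⟩⟩ takes Rome : t, giving ⟨t,⟨e,⟨t,t⟩⟩⟩.
At [[[arrived Lee] book] [Rome dog]], [[arrived Lee] book] : ⟨⟨t,⟨e,⟨t,t⟩⟩⟩,⟨e,⟨⟨t,t⟩,e⟩⟩⟩ takes [Rome dog] : ⟨t,⟨e,⟨t,t⟩⟩⟩, giving ⟨e,⟨⟨t,t⟩,e⟩⟩.
At [student [[[arrived Lee] book] [Rome dog]]], [[[arrived Lee] book] [Rome dog]] : ⟨e,⟨⟨t,t⟩,e⟩⟩ takes student : e, giving ⟨⟨t,t⟩,e⟩.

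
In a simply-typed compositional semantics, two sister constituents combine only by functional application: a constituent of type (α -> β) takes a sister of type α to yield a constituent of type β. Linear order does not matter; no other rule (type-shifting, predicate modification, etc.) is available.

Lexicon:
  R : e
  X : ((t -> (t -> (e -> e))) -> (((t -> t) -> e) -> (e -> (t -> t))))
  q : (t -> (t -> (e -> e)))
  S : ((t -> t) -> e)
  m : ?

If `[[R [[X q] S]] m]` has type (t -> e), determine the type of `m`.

((t -> t) -> (t -> e))

[[R [[X q] S]] m] is required to be (t -> e). [R [[X q] S]] : (t -> t) cannot yield (t -> e) as functor, so m : ((t -> t) -> (t -> e)).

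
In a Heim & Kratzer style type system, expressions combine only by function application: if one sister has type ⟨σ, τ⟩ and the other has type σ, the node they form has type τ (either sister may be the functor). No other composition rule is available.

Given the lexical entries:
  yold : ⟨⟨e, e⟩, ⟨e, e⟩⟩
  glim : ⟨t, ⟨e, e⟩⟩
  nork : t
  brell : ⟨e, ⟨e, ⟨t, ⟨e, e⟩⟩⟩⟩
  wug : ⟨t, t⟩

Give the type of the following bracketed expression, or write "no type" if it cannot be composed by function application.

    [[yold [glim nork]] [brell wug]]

no type

At [glim nork], glim : ⟨t, ⟨e, e⟩⟩ takes nork : t, giving ⟨e, e⟩.
At [yold [glim nork]], yold : ⟨⟨e, e⟩, ⟨e, e⟩⟩ takes [glim nork] : ⟨e, e⟩, giving ⟨e, e⟩.
[brell wug]: ⟨e, ⟨e, ⟨t, ⟨e, e⟩⟩⟩⟩ with ⟨t, t⟩ — neither is a function whose domain matches the other; composition fails here.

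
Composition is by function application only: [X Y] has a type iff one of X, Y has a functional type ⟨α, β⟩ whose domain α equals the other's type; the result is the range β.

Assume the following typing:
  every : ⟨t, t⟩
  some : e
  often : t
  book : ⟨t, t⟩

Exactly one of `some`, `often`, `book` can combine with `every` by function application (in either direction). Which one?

some : e — neither side's domain matches the other.
often — combines: every : ⟨t, t⟩ takes often : t as argument, giving t.
book : ⟨t, t⟩ — neither side's domain matches the other.

often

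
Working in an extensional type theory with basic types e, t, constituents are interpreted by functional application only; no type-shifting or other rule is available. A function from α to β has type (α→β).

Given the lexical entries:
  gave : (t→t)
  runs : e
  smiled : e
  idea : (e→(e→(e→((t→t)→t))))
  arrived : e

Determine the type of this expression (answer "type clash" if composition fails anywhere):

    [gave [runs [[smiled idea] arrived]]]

t

[smiled idea]: (e→(e→(e→((t→t)→t)))) applied to e yields (e→(e→((t→t)→t))).
[[smiled idea] arrived]: (e→(e→((t→t)→t))) applied to e yields (e→((t→t)→t)).
[runs [[smiled idea] arrived]]: (e→((t→t)→t)) applied to e yields ((t→t)→t).
[gave [runs [[smiled idea] arrived]]]: ((t→t)→t) applied to (t→t) yields t.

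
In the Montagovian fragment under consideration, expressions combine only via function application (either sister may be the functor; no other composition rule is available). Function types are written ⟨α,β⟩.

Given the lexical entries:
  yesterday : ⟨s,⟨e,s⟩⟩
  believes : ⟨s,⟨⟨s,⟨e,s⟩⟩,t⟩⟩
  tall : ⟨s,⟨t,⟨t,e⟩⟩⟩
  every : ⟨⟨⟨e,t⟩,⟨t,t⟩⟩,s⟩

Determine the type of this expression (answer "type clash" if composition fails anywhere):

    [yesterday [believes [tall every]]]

type clash

[tall every]: ⟨s,⟨t,⟨t,e⟩⟩⟩ with ⟨⟨⟨e,t⟩,⟨t,t⟩⟩,s⟩ — neither is a function whose domain matches the other; composition fails here.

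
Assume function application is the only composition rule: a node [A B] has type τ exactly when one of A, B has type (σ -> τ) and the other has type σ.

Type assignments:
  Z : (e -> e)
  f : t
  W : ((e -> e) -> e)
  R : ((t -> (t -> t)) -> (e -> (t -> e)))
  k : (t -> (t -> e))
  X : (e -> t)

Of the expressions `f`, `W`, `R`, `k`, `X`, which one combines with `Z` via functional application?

f : t — no; Z wants e, and f wants nothing (atomic).
W — combines: W : ((e -> e) -> e) takes Z : (e -> e) as argument, giving e.
R : ((t -> (t -> t)) -> (e -> (t -> e))) — no; Z wants e, and R wants (t -> (t -> t)).
k : (t -> (t -> e)) — no; Z wants e, and k wants t.
X : (e -> t) — no; Z wants e, and X wants e.

W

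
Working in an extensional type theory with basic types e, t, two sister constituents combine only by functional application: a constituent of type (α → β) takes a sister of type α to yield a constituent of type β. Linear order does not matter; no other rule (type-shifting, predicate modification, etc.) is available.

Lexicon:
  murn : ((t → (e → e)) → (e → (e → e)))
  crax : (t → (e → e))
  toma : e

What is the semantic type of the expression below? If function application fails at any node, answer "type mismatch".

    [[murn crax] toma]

[murn crax]: murn is ((t → (e → e)) → (e → (e → e))), crax is (t → (e → e)); result (e → (e → e)).
[[murn crax] toma]: [murn crax] is (e → (e → e)), toma is e; result (e → e).

(e → e)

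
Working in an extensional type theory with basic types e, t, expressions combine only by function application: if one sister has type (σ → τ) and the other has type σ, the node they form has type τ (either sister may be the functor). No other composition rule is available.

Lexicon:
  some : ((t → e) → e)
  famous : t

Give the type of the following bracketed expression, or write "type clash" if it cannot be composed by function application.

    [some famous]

type clash

At [some famous]: neither ((t → e) → e) nor t can take the other as argument; the node is ill-typed.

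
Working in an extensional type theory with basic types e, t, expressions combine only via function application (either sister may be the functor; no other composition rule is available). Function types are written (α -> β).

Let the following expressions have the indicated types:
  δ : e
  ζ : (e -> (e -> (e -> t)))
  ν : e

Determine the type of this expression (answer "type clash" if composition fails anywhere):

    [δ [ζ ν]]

(e -> t)

[ζ ν]: (e -> (e -> (e -> t))) applied to e yields (e -> (e -> t)).
[δ [ζ ν]]: (e -> (e -> t)) applied to e yields (e -> t).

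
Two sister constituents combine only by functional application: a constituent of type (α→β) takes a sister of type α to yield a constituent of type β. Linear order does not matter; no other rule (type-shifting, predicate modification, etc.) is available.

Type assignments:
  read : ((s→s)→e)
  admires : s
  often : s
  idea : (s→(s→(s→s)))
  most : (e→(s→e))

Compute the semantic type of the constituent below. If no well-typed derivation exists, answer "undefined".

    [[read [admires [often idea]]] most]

(s→e)

[often idea]: (s→(s→(s→s))) applied to s yields (s→(s→s)).
[admires [often idea]]: (s→(s→s)) applied to s yields (s→s).
[read [admires [often idea]]]: ((s→s)→e) applied to (s→s) yields e.
[[read [admires [often idea]]] most]: (e→(s→e)) applied to e yields (s→e).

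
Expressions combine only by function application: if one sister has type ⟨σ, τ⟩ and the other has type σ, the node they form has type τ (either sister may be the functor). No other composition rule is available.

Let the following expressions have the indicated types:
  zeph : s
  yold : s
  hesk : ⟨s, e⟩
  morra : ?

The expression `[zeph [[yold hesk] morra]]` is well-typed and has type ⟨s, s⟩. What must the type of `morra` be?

At [zeph [[yold hesk] morra]] (required: ⟨s, s⟩): zeph is s, which is not a function with range ⟨s, s⟩; hence [[yold hesk] morra] is the functor — type ⟨s, ⟨s, s⟩⟩.
At [[yold hesk] morra] (required: ⟨s, ⟨s, s⟩⟩): [yold hesk] is e, which is not a function with range ⟨s, ⟨s, s⟩⟩; hence morra is the functor — type ⟨e, ⟨s, ⟨s, s⟩⟩⟩.

⟨e, ⟨s, ⟨s, s⟩⟩⟩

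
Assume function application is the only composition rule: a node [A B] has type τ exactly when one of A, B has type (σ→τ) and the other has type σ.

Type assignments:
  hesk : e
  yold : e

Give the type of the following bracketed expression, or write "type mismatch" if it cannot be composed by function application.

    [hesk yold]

[hesk yold]: e with e — neither is a function whose domain matches the other; composition fails here.

type mismatch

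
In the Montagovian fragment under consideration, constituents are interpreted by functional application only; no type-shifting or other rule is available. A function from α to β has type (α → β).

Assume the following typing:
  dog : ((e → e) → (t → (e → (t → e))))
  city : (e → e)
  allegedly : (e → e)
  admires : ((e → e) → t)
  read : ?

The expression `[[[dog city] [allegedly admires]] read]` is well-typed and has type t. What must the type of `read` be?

[[[dog city] [allegedly admires]] read] must have type t. The sister [[dog city] [allegedly admires]] has type (e → (t → e)); that is not a function onto t, so read must be the functor, of type ((e → (t → e)) → t).

((e → (t → e)) → t)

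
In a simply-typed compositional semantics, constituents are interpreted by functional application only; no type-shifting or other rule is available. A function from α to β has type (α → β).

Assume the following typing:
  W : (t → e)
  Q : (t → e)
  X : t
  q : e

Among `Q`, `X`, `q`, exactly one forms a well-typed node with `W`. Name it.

X

Q : (t → e) — does not combine with W.
X — combines: W : (t → e) takes X : t as argument, giving e.
q : e — does not combine with W.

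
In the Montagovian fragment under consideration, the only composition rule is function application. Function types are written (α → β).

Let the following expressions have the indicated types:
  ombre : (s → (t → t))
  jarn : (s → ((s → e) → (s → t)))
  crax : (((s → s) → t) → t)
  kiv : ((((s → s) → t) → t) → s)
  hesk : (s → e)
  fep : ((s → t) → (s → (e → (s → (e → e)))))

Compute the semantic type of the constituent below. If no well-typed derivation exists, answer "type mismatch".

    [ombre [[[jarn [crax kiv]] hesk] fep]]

[crax kiv]: ((((s → s) → t) → t) → s) applied to (((s → s) → t) → t) yields s.
[jarn [crax kiv]]: (s → ((s → e) → (s → t))) applied to s yields ((s → e) → (s → t)).
[[jarn [crax kiv]] hesk]: ((s → e) → (s → t)) applied to (s → e) yields (s → t).
[[[jarn [crax kiv]] hesk] fep]: ((s → t) → (s → (e → (s → (e → e))))) applied to (s → t) yields (s → (e → (s → (e → e)))).
At [ombre [[[jarn [crax kiv]] hesk] fep]]: neither (s → (t → t)) nor (s → (e → (s → (e → e)))) can take the other as argument; the node is ill-typed.

type mismatch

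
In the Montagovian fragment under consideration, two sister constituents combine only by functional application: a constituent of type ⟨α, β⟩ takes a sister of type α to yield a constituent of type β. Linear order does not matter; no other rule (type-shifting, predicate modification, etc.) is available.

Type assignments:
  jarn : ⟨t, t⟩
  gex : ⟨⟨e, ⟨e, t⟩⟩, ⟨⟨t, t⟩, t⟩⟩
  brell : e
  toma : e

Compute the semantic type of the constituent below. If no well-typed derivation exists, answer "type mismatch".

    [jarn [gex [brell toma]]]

type mismatch

[brell toma]: e and e cannot combine by function application — type clash.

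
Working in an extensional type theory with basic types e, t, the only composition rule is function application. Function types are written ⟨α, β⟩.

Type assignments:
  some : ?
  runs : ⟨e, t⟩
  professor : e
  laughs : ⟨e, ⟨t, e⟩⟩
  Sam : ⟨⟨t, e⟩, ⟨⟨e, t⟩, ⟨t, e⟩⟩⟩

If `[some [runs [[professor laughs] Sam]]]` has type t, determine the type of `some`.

[some [runs [[professor laughs] Sam]]] must have type t. The sister [runs [[professor laughs] Sam]] has type ⟨t, e⟩; that is not a function onto t, so some must be the functor, of type ⟨⟨t, e⟩, t⟩.

⟨⟨t, e⟩, t⟩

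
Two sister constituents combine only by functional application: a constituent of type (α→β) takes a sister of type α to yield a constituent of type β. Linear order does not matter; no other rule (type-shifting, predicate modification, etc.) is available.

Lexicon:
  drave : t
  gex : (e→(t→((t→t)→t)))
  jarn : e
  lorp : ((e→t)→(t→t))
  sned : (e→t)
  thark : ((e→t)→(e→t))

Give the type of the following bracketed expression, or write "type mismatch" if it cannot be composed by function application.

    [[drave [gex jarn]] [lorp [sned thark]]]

t

[gex jarn] — gex of type (e→(t→((t→t)→t))) combines with jarn of type e: type (t→((t→t)→t)).
[drave [gex jarn]] — [gex jarn] of type (t→((t→t)→t)) combines with drave of type t: type ((t→t)→t).
[sned thark] — thark of type ((e→t)→(e→t)) combines with sned of type (e→t): type (e→t).
[lorp [sned thark]] — lorp of type ((e→t)→(t→t)) combines with [sned thark] of type (e→t): type (t→t).
[[drave [gex jarn]] [lorp [sned thark]]] — [drave [gex jarn]] of type ((t→t)→t) combines with [lorp [sned thark]] of type (t→t): type t.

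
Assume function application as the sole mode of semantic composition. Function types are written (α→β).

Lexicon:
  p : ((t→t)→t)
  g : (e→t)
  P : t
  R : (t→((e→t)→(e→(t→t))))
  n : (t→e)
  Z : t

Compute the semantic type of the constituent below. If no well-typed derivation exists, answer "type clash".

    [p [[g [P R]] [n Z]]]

[P R] — R of type (t→((e→t)→(e→(t→t)))) combines with P of type t: type ((e→t)→(e→(t→t))).
[g [P R]] — [P R] of type ((e→t)→(e→(t→t))) combines with g of type (e→t): type (e→(t→t)).
[n Z] — n of type (t→e) combines with Z of type t: type e.
[[g [P R]] [n Z]] — [g [P R]] of type (e→(t→t)) combines with [n Z] of type e: type (t→t).
[p [[g [P R]] [n Z]]] — p of type ((t→t)→t) combines with [[g [P R]] [n Z]] of type (t→t): type t.

t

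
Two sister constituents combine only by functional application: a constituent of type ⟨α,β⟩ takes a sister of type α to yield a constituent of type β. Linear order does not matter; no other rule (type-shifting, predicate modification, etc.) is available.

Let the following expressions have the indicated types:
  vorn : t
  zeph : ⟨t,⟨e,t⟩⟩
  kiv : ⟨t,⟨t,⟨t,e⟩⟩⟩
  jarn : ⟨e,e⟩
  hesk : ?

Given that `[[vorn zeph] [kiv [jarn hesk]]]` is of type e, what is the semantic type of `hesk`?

[[vorn zeph] [kiv [jarn hesk]]] must have type e. The sister [vorn zeph] has type ⟨e,t⟩; that is not a function onto e, so [kiv [jarn hesk]] must be the functor, of type ⟨⟨e,t⟩,e⟩.
[kiv [jarn hesk]] must have type ⟨⟨e,t⟩,e⟩. The sister kiv has type ⟨t,⟨t,⟨t,e⟩⟩⟩; that is not a function onto ⟨⟨e,t⟩,e⟩, so [jarn hesk] must be the functor, of type ⟨⟨t,⟨t,⟨t,e⟩⟩⟩,⟨⟨e,t⟩,e⟩⟩.
[jarn hesk] must have type ⟨⟨t,⟨t,⟨t,e⟩⟩⟩,⟨⟨e,t⟩,e⟩⟩. The sister jarn has type ⟨e,e⟩; that is not a function onto ⟨⟨t,⟨t,⟨t,e⟩⟩⟩,⟨⟨e,t⟩,e⟩⟩, so hesk must be the functor, of type ⟨⟨e,e⟩,⟨⟨t,⟨t,⟨t,e⟩⟩⟩,⟨⟨e,t⟩,e⟩⟩⟩.

⟨⟨e,e⟩,⟨⟨t,⟨t,⟨t,e⟩⟩⟩,⟨⟨e,t⟩,e⟩⟩⟩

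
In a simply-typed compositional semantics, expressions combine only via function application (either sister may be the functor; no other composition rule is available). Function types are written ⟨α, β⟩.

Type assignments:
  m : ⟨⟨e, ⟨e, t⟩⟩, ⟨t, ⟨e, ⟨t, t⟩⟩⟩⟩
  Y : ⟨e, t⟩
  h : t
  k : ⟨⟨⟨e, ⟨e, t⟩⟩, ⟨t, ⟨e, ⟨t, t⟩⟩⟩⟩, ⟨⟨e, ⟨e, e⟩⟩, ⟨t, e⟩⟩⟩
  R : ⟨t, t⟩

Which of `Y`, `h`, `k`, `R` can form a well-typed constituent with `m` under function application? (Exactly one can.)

Y : ⟨e, t⟩ — no; m wants ⟨e, ⟨e, t⟩⟩, and Y wants e.
h : t — no; m wants ⟨e, ⟨e, t⟩⟩, and h wants nothing (atomic).
k — combines: k : ⟨⟨⟨e, ⟨e, t⟩⟩, ⟨t, ⟨e, ⟨t, t⟩⟩⟩⟩, ⟨⟨e, ⟨e, e⟩⟩, ⟨t, e⟩⟩⟩ takes m : ⟨⟨e, ⟨e, t⟩⟩, ⟨t, ⟨e, ⟨t, t⟩⟩⟩⟩ as argument, giving ⟨⟨e, ⟨e, e⟩⟩, ⟨t, e⟩⟩.
R : ⟨t, t⟩ — no; m wants ⟨e, ⟨e, t⟩⟩, and R wants t.

k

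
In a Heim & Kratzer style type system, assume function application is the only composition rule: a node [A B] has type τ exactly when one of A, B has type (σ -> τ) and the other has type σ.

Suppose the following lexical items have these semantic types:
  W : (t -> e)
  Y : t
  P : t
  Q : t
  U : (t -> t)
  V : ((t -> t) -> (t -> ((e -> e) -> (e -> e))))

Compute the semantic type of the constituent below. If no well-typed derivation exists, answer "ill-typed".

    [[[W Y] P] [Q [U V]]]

ill-typed

[W Y]: W is (t -> e), Y is t; result e.
[[W Y] P]: e and t cannot combine by function application — type clash.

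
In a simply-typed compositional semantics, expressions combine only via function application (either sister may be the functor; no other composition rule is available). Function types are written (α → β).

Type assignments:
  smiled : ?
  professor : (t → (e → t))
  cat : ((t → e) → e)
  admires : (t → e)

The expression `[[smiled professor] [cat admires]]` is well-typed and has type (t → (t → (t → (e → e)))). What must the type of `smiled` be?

[[smiled professor] [cat admires]] must have type (t → (t → (t → (e → e)))). The sister [cat admires] has type e; that is not a function onto (t → (t → (t → (e → e)))), so [smiled professor] must be the functor, of type (e → (t → (t → (t → (e → e))))).
[smiled professor] must have type (e → (t → (t → (t → (e → e))))). The sister professor has type (t → (e → t)); that is not a function onto (e → (t → (t → (t → (e → e))))), so smiled must be the functor, of type ((t → (e → t)) → (e → (t → (t → (t → (e → e)))))).

((t → (e → t)) → (e → (t → (t → (t → (e → e))))))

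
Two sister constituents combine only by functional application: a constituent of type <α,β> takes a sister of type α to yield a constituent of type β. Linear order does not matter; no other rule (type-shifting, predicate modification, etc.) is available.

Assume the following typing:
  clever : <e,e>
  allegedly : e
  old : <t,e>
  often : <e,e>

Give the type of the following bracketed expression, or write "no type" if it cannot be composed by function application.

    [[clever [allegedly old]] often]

[allegedly old]: e with <t,e> — neither is a function whose domain matches the other; composition fails here.

no type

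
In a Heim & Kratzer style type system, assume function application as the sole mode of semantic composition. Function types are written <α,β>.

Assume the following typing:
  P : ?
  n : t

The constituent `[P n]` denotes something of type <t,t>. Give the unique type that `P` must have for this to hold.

At [P n] (required: <t,t>): n is t, which is not a function with range <t,t>; hence P is the functor — type <t,<t,t>>.

<t,<t,t>>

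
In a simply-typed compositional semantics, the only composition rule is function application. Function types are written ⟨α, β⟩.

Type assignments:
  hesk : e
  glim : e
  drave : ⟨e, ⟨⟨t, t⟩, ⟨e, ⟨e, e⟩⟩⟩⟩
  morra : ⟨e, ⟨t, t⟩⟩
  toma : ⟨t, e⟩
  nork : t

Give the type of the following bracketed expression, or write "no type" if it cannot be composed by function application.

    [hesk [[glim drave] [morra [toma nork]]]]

⟨e, e⟩

[glim drave]: drave is ⟨e, ⟨⟨t, t⟩, ⟨e, ⟨e, e⟩⟩⟩⟩, glim is e; result ⟨⟨t, t⟩, ⟨e, ⟨e, e⟩⟩⟩.
[toma nork]: toma is ⟨t, e⟩, nork is t; result e.
[morra [toma nork]]: morra is ⟨e, ⟨t, t⟩⟩, [toma nork] is e; result ⟨t, t⟩.
[[glim drave] [morra [toma nork]]]: [glim drave] is ⟨⟨t, t⟩, ⟨e, ⟨e, e⟩⟩⟩, [morra [toma nork]] is ⟨t, t⟩; result ⟨e, ⟨e, e⟩⟩.
[hesk [[glim drave] [morra [toma nork]]]]: [[glim drave] [morra [toma nork]]] is ⟨e, ⟨e, e⟩⟩, hesk is e; result ⟨e, e⟩.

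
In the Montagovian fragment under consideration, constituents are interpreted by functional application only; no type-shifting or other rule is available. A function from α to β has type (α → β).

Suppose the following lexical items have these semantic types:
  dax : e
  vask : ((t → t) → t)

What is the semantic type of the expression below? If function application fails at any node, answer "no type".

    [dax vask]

At [dax vask]: neither e nor ((t → t) → t) can take the other as argument; the node is ill-typed.

no type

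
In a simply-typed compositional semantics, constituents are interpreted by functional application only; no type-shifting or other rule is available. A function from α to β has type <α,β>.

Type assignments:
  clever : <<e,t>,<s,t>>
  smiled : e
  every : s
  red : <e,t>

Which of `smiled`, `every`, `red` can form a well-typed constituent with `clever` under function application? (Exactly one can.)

red

smiled : e — no; clever wants <e,t>, and smiled wants nothing (atomic).
every : s — no; clever wants <e,t>, and every wants nothing (atomic).
red — combines: clever : <<e,t>,<s,t>> takes red : <e,t> as argument, giving <s,t>.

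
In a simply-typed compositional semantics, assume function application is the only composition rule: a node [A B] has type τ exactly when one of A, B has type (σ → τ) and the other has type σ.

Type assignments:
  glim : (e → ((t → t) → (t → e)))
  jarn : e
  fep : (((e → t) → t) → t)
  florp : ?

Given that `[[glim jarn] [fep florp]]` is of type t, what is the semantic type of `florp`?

((((e → t) → t) → t) → (((t → t) → (t → e)) → t))

[[glim jarn] [fep florp]] must have type t. The sister [glim jarn] has type ((t → t) → (t → e)); that is not a function onto t, so [fep florp] must be the functor, of type (((t → t) → (t → e)) → t).
[fep florp] must have type (((t → t) → (t → e)) → t). The sister fep has type (((e → t) → t) → t); that is not a function onto (((t → t) → (t → e)) → t), so florp must be the functor, of type ((((e → t) → t) → t) → (((t → t) → (t → e)) → t)).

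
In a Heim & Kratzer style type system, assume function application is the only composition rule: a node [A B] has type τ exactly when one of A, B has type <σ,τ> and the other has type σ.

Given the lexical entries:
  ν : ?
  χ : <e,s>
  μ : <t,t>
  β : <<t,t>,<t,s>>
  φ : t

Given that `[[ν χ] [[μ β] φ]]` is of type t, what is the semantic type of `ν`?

<<e,s>,<s,t>>

For [[ν χ] [[μ β] φ]] to have type t with [[μ β] φ] of type s, [ν χ] must be the function: [ν χ] : <s,t>.
For [ν χ] to have type <s,t> with χ of type <e,s>, ν must be the function: ν : <<e,s>,<s,t>>.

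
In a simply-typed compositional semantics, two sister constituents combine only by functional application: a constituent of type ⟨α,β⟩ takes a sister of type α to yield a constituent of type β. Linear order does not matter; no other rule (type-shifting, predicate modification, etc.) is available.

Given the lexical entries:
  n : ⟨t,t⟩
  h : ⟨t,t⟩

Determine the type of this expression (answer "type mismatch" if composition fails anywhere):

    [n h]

type mismatch

At [n h]: neither ⟨t,t⟩ nor ⟨t,t⟩ can take the other as argument; the node is ill-typed.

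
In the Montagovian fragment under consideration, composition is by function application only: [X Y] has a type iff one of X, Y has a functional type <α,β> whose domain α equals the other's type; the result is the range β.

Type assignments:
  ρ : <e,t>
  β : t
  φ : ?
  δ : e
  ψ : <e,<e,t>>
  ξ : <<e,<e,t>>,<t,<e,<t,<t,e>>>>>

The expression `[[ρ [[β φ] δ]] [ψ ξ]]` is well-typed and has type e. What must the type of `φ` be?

At [[ρ [[β φ] δ]] [ψ ξ]] (required: e): [ψ ξ] is <t,<e,<t,<t,e>>>>, which is not a function with range e; hence [ρ [[β φ] δ]] is the functor — type <<t,<e,<t,<t,e>>>>,e>.
At [ρ [[β φ] δ]] (required: <<t,<e,<t,<t,e>>>>,e>): ρ is <e,t>, which is not a function with range <<t,<e,<t,<t,e>>>>,e>; hence [[β φ] δ] is the functor — type <<e,t>,<<t,<e,<t,<t,e>>>>,e>>.
At [[β φ] δ] (required: <<e,t>,<<t,<e,<t,<t,e>>>>,e>>): δ is e, which is not a function with range <<e,t>,<<t,<e,<t,<t,e>>>>,e>>; hence [β φ] is the functor — type <e,<<e,t>,<<t,<e,<t,<t,e>>>>,e>>>.
At [β φ] (required: <e,<<e,t>,<<t,<e,<t,<t,e>>>>,e>>>): β is t, which is not a function with range <e,<<e,t>,<<t,<e,<t,<t,e>>>>,e>>>; hence φ is the functor — type <t,<e,<<e,t>,<<t,<e,<t,<t,e>>>>,e>>>>.

<t,<e,<<e,t>,<<t,<e,<t,<t,e>>>>,e>>>>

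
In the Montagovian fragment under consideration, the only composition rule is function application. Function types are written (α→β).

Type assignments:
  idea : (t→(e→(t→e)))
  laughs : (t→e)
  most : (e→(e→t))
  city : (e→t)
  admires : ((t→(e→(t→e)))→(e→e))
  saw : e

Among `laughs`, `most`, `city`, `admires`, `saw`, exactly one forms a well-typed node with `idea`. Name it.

laughs : (t→e) — neither side's domain matches the other.
most : (e→(e→t)) — neither side's domain matches the other.
city : (e→t) — neither side's domain matches the other.
admires — combines: admires : ((t→(e→(t→e)))→(e→e)) takes idea : (t→(e→(t→e))) as argument, giving (e→e).
saw : e — neither side's domain matches the other.

admires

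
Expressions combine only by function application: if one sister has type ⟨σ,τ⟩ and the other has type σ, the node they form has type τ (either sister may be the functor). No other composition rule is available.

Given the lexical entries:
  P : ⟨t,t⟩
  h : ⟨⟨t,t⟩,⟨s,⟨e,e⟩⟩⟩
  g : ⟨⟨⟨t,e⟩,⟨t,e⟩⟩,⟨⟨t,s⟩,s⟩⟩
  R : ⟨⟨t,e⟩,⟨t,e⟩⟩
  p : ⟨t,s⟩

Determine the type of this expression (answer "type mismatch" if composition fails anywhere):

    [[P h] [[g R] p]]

[P h]: h is ⟨⟨t,t⟩,⟨s,⟨e,e⟩⟩⟩, P is ⟨t,t⟩; result ⟨s,⟨e,e⟩⟩.
[g R]: g is ⟨⟨⟨t,e⟩,⟨t,e⟩⟩,⟨⟨t,s⟩,s⟩⟩, R is ⟨⟨t,e⟩,⟨t,e⟩⟩; result ⟨⟨t,s⟩,s⟩.
[[g R] p]: [g R] is ⟨⟨t,s⟩,s⟩, p is ⟨t,s⟩; result s.
[[P h] [[g R] p]]: [P h] is ⟨s,⟨e,e⟩⟩, [[g R] p] is s; result ⟨e,e⟩.

⟨e,e⟩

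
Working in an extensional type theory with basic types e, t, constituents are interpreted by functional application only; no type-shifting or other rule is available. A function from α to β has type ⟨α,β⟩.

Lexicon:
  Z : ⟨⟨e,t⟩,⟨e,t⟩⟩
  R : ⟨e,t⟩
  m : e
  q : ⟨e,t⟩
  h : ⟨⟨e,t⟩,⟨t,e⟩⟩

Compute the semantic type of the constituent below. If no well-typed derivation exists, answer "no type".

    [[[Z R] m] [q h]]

[Z R]: functor Z : ⟨⟨e,t⟩,⟨e,t⟩⟩, argument R : ⟨e,t⟩; result ⟨e,t⟩.
[[Z R] m]: functor [Z R] : ⟨e,t⟩, argument m : e; result t.
[q h]: functor h : ⟨⟨e,t⟩,⟨t,e⟩⟩, argument q : ⟨e,t⟩; result ⟨t,e⟩.
[[[Z R] m] [q h]]: functor [q h] : ⟨t,e⟩, argument [[Z R] m] : t; result e.

e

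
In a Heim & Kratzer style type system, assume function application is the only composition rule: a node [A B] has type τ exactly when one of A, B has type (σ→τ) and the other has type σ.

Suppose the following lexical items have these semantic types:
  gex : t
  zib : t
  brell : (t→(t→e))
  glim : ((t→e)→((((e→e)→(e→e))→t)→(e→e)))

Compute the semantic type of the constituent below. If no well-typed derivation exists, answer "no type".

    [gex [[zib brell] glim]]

no type

[zib brell]: (t→(t→e)) applied to t yields (t→e).
[[zib brell] glim]: ((t→e)→((((e→e)→(e→e))→t)→(e→e))) applied to (t→e) yields ((((e→e)→(e→e))→t)→(e→e)).
At [gex [[zib brell] glim]]: neither t nor ((((e→e)→(e→e))→t)→(e→e)) can take the other as argument; the node is ill-typed.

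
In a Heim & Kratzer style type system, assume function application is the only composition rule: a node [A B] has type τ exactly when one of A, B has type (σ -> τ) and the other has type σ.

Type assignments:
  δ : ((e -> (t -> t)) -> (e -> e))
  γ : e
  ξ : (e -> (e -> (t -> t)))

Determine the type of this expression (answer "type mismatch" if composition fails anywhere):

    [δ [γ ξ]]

(e -> e)

[γ ξ]: functor ξ : (e -> (e -> (t -> t))), argument γ : e; result (e -> (t -> t)).
[δ [γ ξ]]: functor δ : ((e -> (t -> t)) -> (e -> e)), argument [γ ξ] : (e -> (t -> t)); result (e -> e).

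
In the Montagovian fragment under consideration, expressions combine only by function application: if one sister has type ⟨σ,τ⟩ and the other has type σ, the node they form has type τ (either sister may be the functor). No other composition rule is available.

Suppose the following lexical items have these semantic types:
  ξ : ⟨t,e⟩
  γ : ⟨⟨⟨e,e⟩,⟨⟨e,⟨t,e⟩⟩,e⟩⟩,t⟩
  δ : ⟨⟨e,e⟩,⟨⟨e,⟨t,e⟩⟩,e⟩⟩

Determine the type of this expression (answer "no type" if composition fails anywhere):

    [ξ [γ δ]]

e

[γ δ]: functor γ : ⟨⟨⟨e,e⟩,⟨⟨e,⟨t,e⟩⟩,e⟩⟩,t⟩, argument δ : ⟨⟨e,e⟩,⟨⟨e,⟨t,e⟩⟩,e⟩⟩; result t.
[ξ [γ δ]]: functor ξ : ⟨t,e⟩, argument [γ δ] : t; result e.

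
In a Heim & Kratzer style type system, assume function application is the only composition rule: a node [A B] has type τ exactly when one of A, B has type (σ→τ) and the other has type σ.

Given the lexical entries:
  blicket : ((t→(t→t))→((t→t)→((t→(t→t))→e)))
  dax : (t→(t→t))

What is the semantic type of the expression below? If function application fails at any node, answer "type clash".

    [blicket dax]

[blicket dax]: ((t→(t→t))→((t→t)→((t→(t→t))→e))) applied to (t→(t→t)) yields ((t→t)→((t→(t→t))→e)).

((t→t)→((t→(t→t))→e))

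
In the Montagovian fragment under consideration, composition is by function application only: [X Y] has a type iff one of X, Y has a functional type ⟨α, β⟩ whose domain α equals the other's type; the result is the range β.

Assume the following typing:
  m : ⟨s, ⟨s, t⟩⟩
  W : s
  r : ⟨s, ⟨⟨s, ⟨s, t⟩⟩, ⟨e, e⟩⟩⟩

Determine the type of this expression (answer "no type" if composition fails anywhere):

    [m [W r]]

At [W r], r : ⟨s, ⟨⟨s, ⟨s, t⟩⟩, ⟨e, e⟩⟩⟩ takes W : s, giving ⟨⟨s, ⟨s, t⟩⟩, ⟨e, e⟩⟩.
At [m [W r]], [W r] : ⟨⟨s, ⟨s, t⟩⟩, ⟨e, e⟩⟩ takes m : ⟨s, ⟨s, t⟩⟩, giving ⟨e, e⟩.

⟨e, e⟩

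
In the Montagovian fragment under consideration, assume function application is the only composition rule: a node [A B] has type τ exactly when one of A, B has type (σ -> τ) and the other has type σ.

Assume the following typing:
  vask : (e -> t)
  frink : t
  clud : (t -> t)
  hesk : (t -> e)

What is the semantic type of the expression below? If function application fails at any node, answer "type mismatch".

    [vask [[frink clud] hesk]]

[frink clud]: functor clud : (t -> t), argument frink : t; result t.
[[frink clud] hesk]: functor hesk : (t -> e), argument [frink clud] : t; result e.
[vask [[frink clud] hesk]]: functor vask : (e -> t), argument [[frink clud] hesk] : e; result t.

t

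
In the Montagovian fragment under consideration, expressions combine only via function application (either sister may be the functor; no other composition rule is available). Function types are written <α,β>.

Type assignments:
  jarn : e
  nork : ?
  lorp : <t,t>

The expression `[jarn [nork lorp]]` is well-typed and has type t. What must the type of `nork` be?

<<t,t>,<e,t>>

[jarn [nork lorp]] must have type t. The sister jarn has type e; that is not a function onto t, so [nork lorp] must be the functor, of type <e,t>.
[nork lorp] must have type <e,t>. The sister lorp has type <t,t>; that is not a function onto <e,t>, so nork must be the functor, of type <<t,t>,<e,t>>.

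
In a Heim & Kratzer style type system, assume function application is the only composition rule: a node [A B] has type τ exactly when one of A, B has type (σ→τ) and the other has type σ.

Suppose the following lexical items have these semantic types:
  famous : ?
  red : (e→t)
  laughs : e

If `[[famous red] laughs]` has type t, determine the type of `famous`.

[[famous red] laughs] is required to be t. laughs : e cannot yield t as functor, so [famous red] : (e→t).
[famous red] is required to be (e→t). red : (e→t) cannot yield (e→t) as functor, so famous : ((e→t)→(e→t)).

((e→t)→(e→t))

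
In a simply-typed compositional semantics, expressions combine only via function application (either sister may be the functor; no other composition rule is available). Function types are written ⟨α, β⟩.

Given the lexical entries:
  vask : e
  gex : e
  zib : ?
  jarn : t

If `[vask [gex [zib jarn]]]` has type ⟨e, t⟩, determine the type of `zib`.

⟨t, ⟨e, ⟨e, ⟨e, t⟩⟩⟩⟩

At [vask [gex [zib jarn]]] (required: ⟨e, t⟩): vask is e, which is not a function with range ⟨e, t⟩; hence [gex [zib jarn]] is the functor — type ⟨e, ⟨e, t⟩⟩.
At [gex [zib jarn]] (required: ⟨e, ⟨e, t⟩⟩): gex is e, which is not a function with range ⟨e, ⟨e, t⟩⟩; hence [zib jarn] is the functor — type ⟨e, ⟨e, ⟨e, t⟩⟩⟩.
At [zib jarn] (required: ⟨e, ⟨e, ⟨e, t⟩⟩⟩): jarn is t, which is not a function with range ⟨e, ⟨e, ⟨e, t⟩⟩⟩; hence zib is the functor — type ⟨t, ⟨e, ⟨e, ⟨e, t⟩⟩⟩⟩.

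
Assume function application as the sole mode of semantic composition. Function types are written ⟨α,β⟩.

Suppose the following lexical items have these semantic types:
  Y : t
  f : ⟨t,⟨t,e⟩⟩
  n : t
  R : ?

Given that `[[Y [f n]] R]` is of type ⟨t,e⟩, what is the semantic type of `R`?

⟨e,⟨t,e⟩⟩

At [[Y [f n]] R] (required: ⟨t,e⟩): [Y [f n]] is e, which is not a function with range ⟨t,e⟩; hence R is the functor — type ⟨e,⟨t,e⟩⟩.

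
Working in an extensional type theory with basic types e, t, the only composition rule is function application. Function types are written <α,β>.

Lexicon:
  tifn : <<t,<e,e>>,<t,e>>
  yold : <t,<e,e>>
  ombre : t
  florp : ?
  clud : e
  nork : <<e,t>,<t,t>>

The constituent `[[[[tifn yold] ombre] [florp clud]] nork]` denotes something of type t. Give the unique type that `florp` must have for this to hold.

<e,<e,<<<e,t>,<t,t>>,t>>>

[[[[tifn yold] ombre] [florp clud]] nork] is required to be t. nork : <<e,t>,<t,t>> cannot yield t as functor, so [[[tifn yold] ombre] [florp clud]] : <<<e,t>,<t,t>>,t>.
[[[tifn yold] ombre] [florp clud]] is required to be <<<e,t>,<t,t>>,t>. [[tifn yold] ombre] : e cannot yield <<<e,t>,<t,t>>,t> as functor, so [florp clud] : <e,<<<e,t>,<t,t>>,t>>.
[florp clud] is required to be <e,<<<e,t>,<t,t>>,t>>. clud : e cannot yield <e,<<<e,t>,<t,t>>,t>> as functor, so florp : <e,<e,<<<e,t>,<t,t>>,t>>>.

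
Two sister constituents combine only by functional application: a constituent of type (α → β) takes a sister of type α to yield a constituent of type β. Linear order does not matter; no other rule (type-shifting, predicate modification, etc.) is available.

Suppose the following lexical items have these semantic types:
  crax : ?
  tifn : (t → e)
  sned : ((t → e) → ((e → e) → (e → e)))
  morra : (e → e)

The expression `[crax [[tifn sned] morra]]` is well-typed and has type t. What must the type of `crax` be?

((e → e) → t)

At [crax [[tifn sned] morra]] (required: t): [[tifn sned] morra] is (e → e), which is not a function with range t; hence crax is the functor — type ((e → e) → t).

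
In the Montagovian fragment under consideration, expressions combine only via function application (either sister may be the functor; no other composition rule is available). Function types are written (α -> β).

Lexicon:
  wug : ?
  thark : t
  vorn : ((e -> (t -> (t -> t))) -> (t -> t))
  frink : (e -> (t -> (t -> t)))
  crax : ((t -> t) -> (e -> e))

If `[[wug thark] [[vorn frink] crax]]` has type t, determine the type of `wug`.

At [[wug thark] [[vorn frink] crax]] (required: t): [[vorn frink] crax] is (e -> e), which is not a function with range t; hence [wug thark] is the functor — type ((e -> e) -> t).
At [wug thark] (required: ((e -> e) -> t)): thark is t, which is not a function with range ((e -> e) -> t); hence wug is the functor — type (t -> ((e -> e) -> t)).

(t -> ((e -> e) -> t))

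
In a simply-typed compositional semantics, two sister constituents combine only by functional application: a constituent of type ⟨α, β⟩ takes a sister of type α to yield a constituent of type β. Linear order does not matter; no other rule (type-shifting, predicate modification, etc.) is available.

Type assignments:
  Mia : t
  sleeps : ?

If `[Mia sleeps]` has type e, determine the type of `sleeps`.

⟨t, e⟩

[Mia sleeps] is required to be e. Mia : t cannot yield e as functor, so sleeps : ⟨t, e⟩.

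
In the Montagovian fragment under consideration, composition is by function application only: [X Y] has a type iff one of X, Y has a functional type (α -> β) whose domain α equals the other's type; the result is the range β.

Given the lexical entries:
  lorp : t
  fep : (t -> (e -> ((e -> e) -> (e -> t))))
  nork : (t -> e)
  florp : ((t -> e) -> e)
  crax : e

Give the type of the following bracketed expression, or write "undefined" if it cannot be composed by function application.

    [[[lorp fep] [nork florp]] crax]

undefined

[lorp fep]: fep is (t -> (e -> ((e -> e) -> (e -> t)))), lorp is t; result (e -> ((e -> e) -> (e -> t))).
[nork florp]: florp is ((t -> e) -> e), nork is (t -> e); result e.
[[lorp fep] [nork florp]]: [lorp fep] is (e -> ((e -> e) -> (e -> t))), [nork florp] is e; result ((e -> e) -> (e -> t)).
[[[lorp fep] [nork florp]] crax]: ((e -> e) -> (e -> t)) with e — neither is a function whose domain matches the other; composition fails here.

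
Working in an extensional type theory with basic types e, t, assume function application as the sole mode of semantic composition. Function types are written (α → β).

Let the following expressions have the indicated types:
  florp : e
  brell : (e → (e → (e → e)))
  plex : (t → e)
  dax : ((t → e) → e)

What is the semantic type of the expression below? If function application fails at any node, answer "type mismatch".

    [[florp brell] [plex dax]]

(e → e)

[florp brell] — brell of type (e → (e → (e → e))) combines with florp of type e: type (e → (e → e)).
[plex dax] — dax of type ((t → e) → e) combines with plex of type (t → e): type e.
[[florp brell] [plex dax]] — [florp brell] of type (e → (e → e)) combines with [plex dax] of type e: type (e → e).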